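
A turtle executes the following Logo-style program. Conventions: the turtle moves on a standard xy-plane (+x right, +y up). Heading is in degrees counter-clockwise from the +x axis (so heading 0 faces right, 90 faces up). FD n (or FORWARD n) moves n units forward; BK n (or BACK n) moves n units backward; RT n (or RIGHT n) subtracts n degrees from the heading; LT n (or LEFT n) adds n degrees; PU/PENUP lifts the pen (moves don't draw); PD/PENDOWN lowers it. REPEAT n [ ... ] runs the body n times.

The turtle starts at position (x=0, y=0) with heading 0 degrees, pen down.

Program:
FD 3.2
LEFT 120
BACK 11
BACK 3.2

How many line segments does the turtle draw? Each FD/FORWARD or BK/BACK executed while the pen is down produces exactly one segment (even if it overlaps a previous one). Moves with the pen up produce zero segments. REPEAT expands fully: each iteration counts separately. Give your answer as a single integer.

Answer: 3

Derivation:
Executing turtle program step by step:
Start: pos=(0,0), heading=0, pen down
FD 3.2: (0,0) -> (3.2,0) [heading=0, draw]
LT 120: heading 0 -> 120
BK 11: (3.2,0) -> (8.7,-9.526) [heading=120, draw]
BK 3.2: (8.7,-9.526) -> (10.3,-12.298) [heading=120, draw]
Final: pos=(10.3,-12.298), heading=120, 3 segment(s) drawn
Segments drawn: 3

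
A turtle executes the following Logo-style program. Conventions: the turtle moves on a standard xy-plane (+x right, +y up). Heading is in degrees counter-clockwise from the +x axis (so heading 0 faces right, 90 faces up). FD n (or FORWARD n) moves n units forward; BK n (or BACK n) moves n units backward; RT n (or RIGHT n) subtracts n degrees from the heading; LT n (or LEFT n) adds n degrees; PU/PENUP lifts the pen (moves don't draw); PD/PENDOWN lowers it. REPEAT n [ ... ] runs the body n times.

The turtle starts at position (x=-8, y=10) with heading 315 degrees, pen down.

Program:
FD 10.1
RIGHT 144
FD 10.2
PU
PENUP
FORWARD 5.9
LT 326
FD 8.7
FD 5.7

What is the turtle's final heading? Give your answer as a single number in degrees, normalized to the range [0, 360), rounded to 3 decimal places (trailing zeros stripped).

Answer: 137

Derivation:
Executing turtle program step by step:
Start: pos=(-8,10), heading=315, pen down
FD 10.1: (-8,10) -> (-0.858,2.858) [heading=315, draw]
RT 144: heading 315 -> 171
FD 10.2: (-0.858,2.858) -> (-10.933,4.454) [heading=171, draw]
PU: pen up
PU: pen up
FD 5.9: (-10.933,4.454) -> (-16.76,5.377) [heading=171, move]
LT 326: heading 171 -> 137
FD 8.7: (-16.76,5.377) -> (-23.123,11.31) [heading=137, move]
FD 5.7: (-23.123,11.31) -> (-27.291,15.198) [heading=137, move]
Final: pos=(-27.291,15.198), heading=137, 2 segment(s) drawn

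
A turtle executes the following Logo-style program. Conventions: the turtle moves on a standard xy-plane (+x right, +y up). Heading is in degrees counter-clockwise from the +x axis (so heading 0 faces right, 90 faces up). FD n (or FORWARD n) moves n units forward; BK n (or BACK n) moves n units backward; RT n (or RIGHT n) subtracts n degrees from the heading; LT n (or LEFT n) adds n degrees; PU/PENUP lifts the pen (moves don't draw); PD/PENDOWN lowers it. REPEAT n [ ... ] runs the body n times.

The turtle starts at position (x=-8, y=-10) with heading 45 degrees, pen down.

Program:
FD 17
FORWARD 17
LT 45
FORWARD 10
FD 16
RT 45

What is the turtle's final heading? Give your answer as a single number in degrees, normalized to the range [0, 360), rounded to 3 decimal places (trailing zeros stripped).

Executing turtle program step by step:
Start: pos=(-8,-10), heading=45, pen down
FD 17: (-8,-10) -> (4.021,2.021) [heading=45, draw]
FD 17: (4.021,2.021) -> (16.042,14.042) [heading=45, draw]
LT 45: heading 45 -> 90
FD 10: (16.042,14.042) -> (16.042,24.042) [heading=90, draw]
FD 16: (16.042,24.042) -> (16.042,40.042) [heading=90, draw]
RT 45: heading 90 -> 45
Final: pos=(16.042,40.042), heading=45, 4 segment(s) drawn

Answer: 45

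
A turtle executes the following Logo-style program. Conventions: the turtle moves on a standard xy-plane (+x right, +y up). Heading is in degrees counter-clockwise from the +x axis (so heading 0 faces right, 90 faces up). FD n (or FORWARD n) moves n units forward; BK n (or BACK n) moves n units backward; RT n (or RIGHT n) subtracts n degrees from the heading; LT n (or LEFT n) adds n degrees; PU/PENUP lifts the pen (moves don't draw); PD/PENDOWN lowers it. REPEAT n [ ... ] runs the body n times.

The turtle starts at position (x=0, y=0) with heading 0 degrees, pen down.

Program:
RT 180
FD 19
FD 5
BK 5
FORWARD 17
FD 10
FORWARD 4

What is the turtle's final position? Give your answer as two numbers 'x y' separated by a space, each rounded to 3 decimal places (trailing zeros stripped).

Answer: -50 0

Derivation:
Executing turtle program step by step:
Start: pos=(0,0), heading=0, pen down
RT 180: heading 0 -> 180
FD 19: (0,0) -> (-19,0) [heading=180, draw]
FD 5: (-19,0) -> (-24,0) [heading=180, draw]
BK 5: (-24,0) -> (-19,0) [heading=180, draw]
FD 17: (-19,0) -> (-36,0) [heading=180, draw]
FD 10: (-36,0) -> (-46,0) [heading=180, draw]
FD 4: (-46,0) -> (-50,0) [heading=180, draw]
Final: pos=(-50,0), heading=180, 6 segment(s) drawn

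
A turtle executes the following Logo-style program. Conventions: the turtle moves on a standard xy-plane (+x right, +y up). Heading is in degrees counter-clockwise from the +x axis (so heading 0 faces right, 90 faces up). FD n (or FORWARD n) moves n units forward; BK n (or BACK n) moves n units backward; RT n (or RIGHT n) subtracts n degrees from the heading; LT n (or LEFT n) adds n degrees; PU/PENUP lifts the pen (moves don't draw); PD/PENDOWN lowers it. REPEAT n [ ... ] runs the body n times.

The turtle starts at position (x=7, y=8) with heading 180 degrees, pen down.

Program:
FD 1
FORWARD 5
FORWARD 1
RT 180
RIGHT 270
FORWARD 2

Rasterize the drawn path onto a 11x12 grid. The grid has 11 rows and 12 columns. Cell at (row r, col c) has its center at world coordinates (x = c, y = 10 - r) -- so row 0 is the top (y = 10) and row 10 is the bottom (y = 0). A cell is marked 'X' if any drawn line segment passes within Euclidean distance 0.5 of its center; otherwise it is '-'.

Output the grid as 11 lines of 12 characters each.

Answer: X-----------
X-----------
XXXXXXXX----
------------
------------
------------
------------
------------
------------
------------
------------

Derivation:
Segment 0: (7,8) -> (6,8)
Segment 1: (6,8) -> (1,8)
Segment 2: (1,8) -> (0,8)
Segment 3: (0,8) -> (-0,10)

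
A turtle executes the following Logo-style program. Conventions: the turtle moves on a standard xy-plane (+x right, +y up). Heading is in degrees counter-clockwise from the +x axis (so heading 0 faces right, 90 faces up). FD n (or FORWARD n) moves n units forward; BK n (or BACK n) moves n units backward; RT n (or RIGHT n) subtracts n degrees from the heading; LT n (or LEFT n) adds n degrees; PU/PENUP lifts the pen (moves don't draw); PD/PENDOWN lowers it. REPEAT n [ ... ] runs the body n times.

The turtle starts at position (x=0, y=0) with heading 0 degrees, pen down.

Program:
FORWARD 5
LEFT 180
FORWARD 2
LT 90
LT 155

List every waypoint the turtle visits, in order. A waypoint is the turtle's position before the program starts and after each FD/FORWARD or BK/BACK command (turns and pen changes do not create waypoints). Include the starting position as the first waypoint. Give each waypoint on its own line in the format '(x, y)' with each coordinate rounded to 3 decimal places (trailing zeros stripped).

Answer: (0, 0)
(5, 0)
(3, 0)

Derivation:
Executing turtle program step by step:
Start: pos=(0,0), heading=0, pen down
FD 5: (0,0) -> (5,0) [heading=0, draw]
LT 180: heading 0 -> 180
FD 2: (5,0) -> (3,0) [heading=180, draw]
LT 90: heading 180 -> 270
LT 155: heading 270 -> 65
Final: pos=(3,0), heading=65, 2 segment(s) drawn
Waypoints (3 total):
(0, 0)
(5, 0)
(3, 0)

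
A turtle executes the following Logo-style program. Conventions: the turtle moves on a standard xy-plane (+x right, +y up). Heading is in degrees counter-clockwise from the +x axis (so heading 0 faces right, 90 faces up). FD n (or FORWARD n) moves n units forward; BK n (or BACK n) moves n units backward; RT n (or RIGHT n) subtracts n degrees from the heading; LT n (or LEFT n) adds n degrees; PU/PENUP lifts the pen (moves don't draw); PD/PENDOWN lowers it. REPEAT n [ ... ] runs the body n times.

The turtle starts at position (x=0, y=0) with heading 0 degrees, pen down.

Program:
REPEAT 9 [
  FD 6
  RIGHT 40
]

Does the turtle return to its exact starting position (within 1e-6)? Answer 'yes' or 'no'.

Answer: yes

Derivation:
Executing turtle program step by step:
Start: pos=(0,0), heading=0, pen down
REPEAT 9 [
  -- iteration 1/9 --
  FD 6: (0,0) -> (6,0) [heading=0, draw]
  RT 40: heading 0 -> 320
  -- iteration 2/9 --
  FD 6: (6,0) -> (10.596,-3.857) [heading=320, draw]
  RT 40: heading 320 -> 280
  -- iteration 3/9 --
  FD 6: (10.596,-3.857) -> (11.638,-9.766) [heading=280, draw]
  RT 40: heading 280 -> 240
  -- iteration 4/9 --
  FD 6: (11.638,-9.766) -> (8.638,-14.962) [heading=240, draw]
  RT 40: heading 240 -> 200
  -- iteration 5/9 --
  FD 6: (8.638,-14.962) -> (3,-17.014) [heading=200, draw]
  RT 40: heading 200 -> 160
  -- iteration 6/9 --
  FD 6: (3,-17.014) -> (-2.638,-14.962) [heading=160, draw]
  RT 40: heading 160 -> 120
  -- iteration 7/9 --
  FD 6: (-2.638,-14.962) -> (-5.638,-9.766) [heading=120, draw]
  RT 40: heading 120 -> 80
  -- iteration 8/9 --
  FD 6: (-5.638,-9.766) -> (-4.596,-3.857) [heading=80, draw]
  RT 40: heading 80 -> 40
  -- iteration 9/9 --
  FD 6: (-4.596,-3.857) -> (0,0) [heading=40, draw]
  RT 40: heading 40 -> 0
]
Final: pos=(0,0), heading=0, 9 segment(s) drawn

Start position: (0, 0)
Final position: (0, 0)
Distance = 0; < 1e-6 -> CLOSED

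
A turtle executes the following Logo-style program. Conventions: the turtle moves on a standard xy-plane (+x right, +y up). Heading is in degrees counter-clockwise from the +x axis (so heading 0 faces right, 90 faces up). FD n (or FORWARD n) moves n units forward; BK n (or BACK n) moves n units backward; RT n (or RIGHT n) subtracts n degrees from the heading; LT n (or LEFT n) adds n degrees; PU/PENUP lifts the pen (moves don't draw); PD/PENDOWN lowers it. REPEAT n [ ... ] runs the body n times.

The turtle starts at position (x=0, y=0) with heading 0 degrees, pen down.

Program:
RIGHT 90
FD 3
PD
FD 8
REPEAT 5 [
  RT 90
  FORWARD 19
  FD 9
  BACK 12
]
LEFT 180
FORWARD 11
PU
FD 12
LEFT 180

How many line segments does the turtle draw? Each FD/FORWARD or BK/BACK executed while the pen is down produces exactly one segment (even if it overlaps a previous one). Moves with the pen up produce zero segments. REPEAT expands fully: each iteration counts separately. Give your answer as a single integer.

Answer: 18

Derivation:
Executing turtle program step by step:
Start: pos=(0,0), heading=0, pen down
RT 90: heading 0 -> 270
FD 3: (0,0) -> (0,-3) [heading=270, draw]
PD: pen down
FD 8: (0,-3) -> (0,-11) [heading=270, draw]
REPEAT 5 [
  -- iteration 1/5 --
  RT 90: heading 270 -> 180
  FD 19: (0,-11) -> (-19,-11) [heading=180, draw]
  FD 9: (-19,-11) -> (-28,-11) [heading=180, draw]
  BK 12: (-28,-11) -> (-16,-11) [heading=180, draw]
  -- iteration 2/5 --
  RT 90: heading 180 -> 90
  FD 19: (-16,-11) -> (-16,8) [heading=90, draw]
  FD 9: (-16,8) -> (-16,17) [heading=90, draw]
  BK 12: (-16,17) -> (-16,5) [heading=90, draw]
  -- iteration 3/5 --
  RT 90: heading 90 -> 0
  FD 19: (-16,5) -> (3,5) [heading=0, draw]
  FD 9: (3,5) -> (12,5) [heading=0, draw]
  BK 12: (12,5) -> (0,5) [heading=0, draw]
  -- iteration 4/5 --
  RT 90: heading 0 -> 270
  FD 19: (0,5) -> (0,-14) [heading=270, draw]
  FD 9: (0,-14) -> (0,-23) [heading=270, draw]
  BK 12: (0,-23) -> (0,-11) [heading=270, draw]
  -- iteration 5/5 --
  RT 90: heading 270 -> 180
  FD 19: (0,-11) -> (-19,-11) [heading=180, draw]
  FD 9: (-19,-11) -> (-28,-11) [heading=180, draw]
  BK 12: (-28,-11) -> (-16,-11) [heading=180, draw]
]
LT 180: heading 180 -> 0
FD 11: (-16,-11) -> (-5,-11) [heading=0, draw]
PU: pen up
FD 12: (-5,-11) -> (7,-11) [heading=0, move]
LT 180: heading 0 -> 180
Final: pos=(7,-11), heading=180, 18 segment(s) drawn
Segments drawn: 18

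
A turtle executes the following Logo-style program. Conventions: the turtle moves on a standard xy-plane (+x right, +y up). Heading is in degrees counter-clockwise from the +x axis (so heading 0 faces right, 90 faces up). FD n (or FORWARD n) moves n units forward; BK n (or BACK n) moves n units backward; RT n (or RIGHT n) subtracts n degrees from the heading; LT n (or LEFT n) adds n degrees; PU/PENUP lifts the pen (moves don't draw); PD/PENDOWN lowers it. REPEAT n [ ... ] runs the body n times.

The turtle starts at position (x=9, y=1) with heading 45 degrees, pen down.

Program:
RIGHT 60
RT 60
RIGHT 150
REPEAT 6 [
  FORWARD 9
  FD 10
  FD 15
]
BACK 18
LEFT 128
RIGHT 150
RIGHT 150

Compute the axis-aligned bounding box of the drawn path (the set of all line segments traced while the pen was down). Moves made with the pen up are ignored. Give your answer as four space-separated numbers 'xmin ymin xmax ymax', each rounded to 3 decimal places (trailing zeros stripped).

Executing turtle program step by step:
Start: pos=(9,1), heading=45, pen down
RT 60: heading 45 -> 345
RT 60: heading 345 -> 285
RT 150: heading 285 -> 135
REPEAT 6 [
  -- iteration 1/6 --
  FD 9: (9,1) -> (2.636,7.364) [heading=135, draw]
  FD 10: (2.636,7.364) -> (-4.435,14.435) [heading=135, draw]
  FD 15: (-4.435,14.435) -> (-15.042,25.042) [heading=135, draw]
  -- iteration 2/6 --
  FD 9: (-15.042,25.042) -> (-21.406,31.406) [heading=135, draw]
  FD 10: (-21.406,31.406) -> (-28.477,38.477) [heading=135, draw]
  FD 15: (-28.477,38.477) -> (-39.083,49.083) [heading=135, draw]
  -- iteration 3/6 --
  FD 9: (-39.083,49.083) -> (-45.447,55.447) [heading=135, draw]
  FD 10: (-45.447,55.447) -> (-52.518,62.518) [heading=135, draw]
  FD 15: (-52.518,62.518) -> (-63.125,73.125) [heading=135, draw]
  -- iteration 4/6 --
  FD 9: (-63.125,73.125) -> (-69.489,79.489) [heading=135, draw]
  FD 10: (-69.489,79.489) -> (-76.56,86.56) [heading=135, draw]
  FD 15: (-76.56,86.56) -> (-87.167,97.167) [heading=135, draw]
  -- iteration 5/6 --
  FD 9: (-87.167,97.167) -> (-93.53,103.53) [heading=135, draw]
  FD 10: (-93.53,103.53) -> (-100.602,110.602) [heading=135, draw]
  FD 15: (-100.602,110.602) -> (-111.208,121.208) [heading=135, draw]
  -- iteration 6/6 --
  FD 9: (-111.208,121.208) -> (-117.572,127.572) [heading=135, draw]
  FD 10: (-117.572,127.572) -> (-124.643,134.643) [heading=135, draw]
  FD 15: (-124.643,134.643) -> (-135.25,145.25) [heading=135, draw]
]
BK 18: (-135.25,145.25) -> (-122.522,132.522) [heading=135, draw]
LT 128: heading 135 -> 263
RT 150: heading 263 -> 113
RT 150: heading 113 -> 323
Final: pos=(-122.522,132.522), heading=323, 19 segment(s) drawn

Segment endpoints: x in {-135.25, -124.643, -122.522, -117.572, -111.208, -100.602, -93.53, -87.167, -76.56, -69.489, -63.125, -52.518, -45.447, -39.083, -28.477, -21.406, -15.042, -4.435, 2.636, 9}, y in {1, 7.364, 14.435, 25.042, 31.406, 38.477, 49.083, 55.447, 62.518, 73.125, 79.489, 86.56, 97.167, 103.53, 110.602, 121.208, 127.572, 132.522, 134.643, 145.25}
xmin=-135.25, ymin=1, xmax=9, ymax=145.25

Answer: -135.25 1 9 145.25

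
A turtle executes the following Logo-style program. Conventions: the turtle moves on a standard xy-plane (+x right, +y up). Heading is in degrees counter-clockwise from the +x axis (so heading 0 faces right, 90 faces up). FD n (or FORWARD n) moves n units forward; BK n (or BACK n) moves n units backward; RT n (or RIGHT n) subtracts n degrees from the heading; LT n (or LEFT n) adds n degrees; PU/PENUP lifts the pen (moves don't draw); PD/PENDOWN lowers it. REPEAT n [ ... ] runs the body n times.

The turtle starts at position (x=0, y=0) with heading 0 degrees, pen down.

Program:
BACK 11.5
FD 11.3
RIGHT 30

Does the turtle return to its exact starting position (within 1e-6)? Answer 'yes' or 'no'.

Executing turtle program step by step:
Start: pos=(0,0), heading=0, pen down
BK 11.5: (0,0) -> (-11.5,0) [heading=0, draw]
FD 11.3: (-11.5,0) -> (-0.2,0) [heading=0, draw]
RT 30: heading 0 -> 330
Final: pos=(-0.2,0), heading=330, 2 segment(s) drawn

Start position: (0, 0)
Final position: (-0.2, 0)
Distance = 0.2; >= 1e-6 -> NOT closed

Answer: no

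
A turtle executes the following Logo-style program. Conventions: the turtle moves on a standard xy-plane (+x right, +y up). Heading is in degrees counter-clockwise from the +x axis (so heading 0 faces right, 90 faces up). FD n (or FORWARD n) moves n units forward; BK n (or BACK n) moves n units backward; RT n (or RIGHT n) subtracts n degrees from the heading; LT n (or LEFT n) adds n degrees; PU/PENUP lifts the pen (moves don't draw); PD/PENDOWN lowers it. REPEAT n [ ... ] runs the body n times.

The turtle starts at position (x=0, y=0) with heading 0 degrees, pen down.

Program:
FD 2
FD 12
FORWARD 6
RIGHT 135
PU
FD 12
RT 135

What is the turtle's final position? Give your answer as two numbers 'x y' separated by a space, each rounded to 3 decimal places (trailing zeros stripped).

Executing turtle program step by step:
Start: pos=(0,0), heading=0, pen down
FD 2: (0,0) -> (2,0) [heading=0, draw]
FD 12: (2,0) -> (14,0) [heading=0, draw]
FD 6: (14,0) -> (20,0) [heading=0, draw]
RT 135: heading 0 -> 225
PU: pen up
FD 12: (20,0) -> (11.515,-8.485) [heading=225, move]
RT 135: heading 225 -> 90
Final: pos=(11.515,-8.485), heading=90, 3 segment(s) drawn

Answer: 11.515 -8.485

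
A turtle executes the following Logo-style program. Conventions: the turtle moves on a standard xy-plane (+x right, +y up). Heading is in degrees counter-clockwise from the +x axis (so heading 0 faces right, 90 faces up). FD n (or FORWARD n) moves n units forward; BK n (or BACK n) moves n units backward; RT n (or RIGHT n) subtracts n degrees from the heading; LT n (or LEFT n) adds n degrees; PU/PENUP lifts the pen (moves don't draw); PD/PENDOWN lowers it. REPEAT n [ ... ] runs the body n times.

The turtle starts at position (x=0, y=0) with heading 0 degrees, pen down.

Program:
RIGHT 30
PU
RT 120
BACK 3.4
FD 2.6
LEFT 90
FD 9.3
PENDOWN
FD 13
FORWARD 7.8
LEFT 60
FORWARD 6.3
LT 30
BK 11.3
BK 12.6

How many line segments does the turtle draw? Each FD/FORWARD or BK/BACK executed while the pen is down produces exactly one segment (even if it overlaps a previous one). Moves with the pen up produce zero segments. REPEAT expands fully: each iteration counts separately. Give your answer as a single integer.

Answer: 5

Derivation:
Executing turtle program step by step:
Start: pos=(0,0), heading=0, pen down
RT 30: heading 0 -> 330
PU: pen up
RT 120: heading 330 -> 210
BK 3.4: (0,0) -> (2.944,1.7) [heading=210, move]
FD 2.6: (2.944,1.7) -> (0.693,0.4) [heading=210, move]
LT 90: heading 210 -> 300
FD 9.3: (0.693,0.4) -> (5.343,-7.654) [heading=300, move]
PD: pen down
FD 13: (5.343,-7.654) -> (11.843,-18.912) [heading=300, draw]
FD 7.8: (11.843,-18.912) -> (15.743,-25.667) [heading=300, draw]
LT 60: heading 300 -> 0
FD 6.3: (15.743,-25.667) -> (22.043,-25.667) [heading=0, draw]
LT 30: heading 0 -> 30
BK 11.3: (22.043,-25.667) -> (12.257,-31.317) [heading=30, draw]
BK 12.6: (12.257,-31.317) -> (1.345,-37.617) [heading=30, draw]
Final: pos=(1.345,-37.617), heading=30, 5 segment(s) drawn
Segments drawn: 5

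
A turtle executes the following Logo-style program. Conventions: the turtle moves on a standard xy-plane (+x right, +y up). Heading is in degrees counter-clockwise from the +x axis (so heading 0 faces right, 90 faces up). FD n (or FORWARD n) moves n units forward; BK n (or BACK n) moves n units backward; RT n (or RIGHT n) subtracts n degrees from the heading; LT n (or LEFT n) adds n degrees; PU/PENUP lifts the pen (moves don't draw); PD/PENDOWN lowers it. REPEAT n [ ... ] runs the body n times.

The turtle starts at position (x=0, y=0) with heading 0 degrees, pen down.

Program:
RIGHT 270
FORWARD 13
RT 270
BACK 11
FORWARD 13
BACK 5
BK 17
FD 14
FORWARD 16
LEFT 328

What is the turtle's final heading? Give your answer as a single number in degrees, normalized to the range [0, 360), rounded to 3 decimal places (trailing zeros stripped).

Answer: 148

Derivation:
Executing turtle program step by step:
Start: pos=(0,0), heading=0, pen down
RT 270: heading 0 -> 90
FD 13: (0,0) -> (0,13) [heading=90, draw]
RT 270: heading 90 -> 180
BK 11: (0,13) -> (11,13) [heading=180, draw]
FD 13: (11,13) -> (-2,13) [heading=180, draw]
BK 5: (-2,13) -> (3,13) [heading=180, draw]
BK 17: (3,13) -> (20,13) [heading=180, draw]
FD 14: (20,13) -> (6,13) [heading=180, draw]
FD 16: (6,13) -> (-10,13) [heading=180, draw]
LT 328: heading 180 -> 148
Final: pos=(-10,13), heading=148, 7 segment(s) drawn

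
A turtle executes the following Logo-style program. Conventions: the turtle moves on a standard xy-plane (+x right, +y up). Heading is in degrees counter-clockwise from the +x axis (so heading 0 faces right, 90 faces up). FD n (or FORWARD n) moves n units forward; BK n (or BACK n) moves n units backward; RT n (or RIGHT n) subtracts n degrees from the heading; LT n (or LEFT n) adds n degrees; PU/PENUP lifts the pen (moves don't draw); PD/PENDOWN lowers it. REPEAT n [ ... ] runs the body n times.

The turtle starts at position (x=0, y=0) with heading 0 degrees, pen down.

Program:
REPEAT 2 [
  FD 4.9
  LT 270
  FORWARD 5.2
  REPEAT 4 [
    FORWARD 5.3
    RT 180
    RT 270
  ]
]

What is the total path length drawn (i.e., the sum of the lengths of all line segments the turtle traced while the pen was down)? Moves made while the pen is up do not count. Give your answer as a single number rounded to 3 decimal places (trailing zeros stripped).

Executing turtle program step by step:
Start: pos=(0,0), heading=0, pen down
REPEAT 2 [
  -- iteration 1/2 --
  FD 4.9: (0,0) -> (4.9,0) [heading=0, draw]
  LT 270: heading 0 -> 270
  FD 5.2: (4.9,0) -> (4.9,-5.2) [heading=270, draw]
  REPEAT 4 [
    -- iteration 1/4 --
    FD 5.3: (4.9,-5.2) -> (4.9,-10.5) [heading=270, draw]
    RT 180: heading 270 -> 90
    RT 270: heading 90 -> 180
    -- iteration 2/4 --
    FD 5.3: (4.9,-10.5) -> (-0.4,-10.5) [heading=180, draw]
    RT 180: heading 180 -> 0
    RT 270: heading 0 -> 90
    -- iteration 3/4 --
    FD 5.3: (-0.4,-10.5) -> (-0.4,-5.2) [heading=90, draw]
    RT 180: heading 90 -> 270
    RT 270: heading 270 -> 0
    -- iteration 4/4 --
    FD 5.3: (-0.4,-5.2) -> (4.9,-5.2) [heading=0, draw]
    RT 180: heading 0 -> 180
    RT 270: heading 180 -> 270
  ]
  -- iteration 2/2 --
  FD 4.9: (4.9,-5.2) -> (4.9,-10.1) [heading=270, draw]
  LT 270: heading 270 -> 180
  FD 5.2: (4.9,-10.1) -> (-0.3,-10.1) [heading=180, draw]
  REPEAT 4 [
    -- iteration 1/4 --
    FD 5.3: (-0.3,-10.1) -> (-5.6,-10.1) [heading=180, draw]
    RT 180: heading 180 -> 0
    RT 270: heading 0 -> 90
    -- iteration 2/4 --
    FD 5.3: (-5.6,-10.1) -> (-5.6,-4.8) [heading=90, draw]
    RT 180: heading 90 -> 270
    RT 270: heading 270 -> 0
    -- iteration 3/4 --
    FD 5.3: (-5.6,-4.8) -> (-0.3,-4.8) [heading=0, draw]
    RT 180: heading 0 -> 180
    RT 270: heading 180 -> 270
    -- iteration 4/4 --
    FD 5.3: (-0.3,-4.8) -> (-0.3,-10.1) [heading=270, draw]
    RT 180: heading 270 -> 90
    RT 270: heading 90 -> 180
  ]
]
Final: pos=(-0.3,-10.1), heading=180, 12 segment(s) drawn

Segment lengths:
  seg 1: (0,0) -> (4.9,0), length = 4.9
  seg 2: (4.9,0) -> (4.9,-5.2), length = 5.2
  seg 3: (4.9,-5.2) -> (4.9,-10.5), length = 5.3
  seg 4: (4.9,-10.5) -> (-0.4,-10.5), length = 5.3
  seg 5: (-0.4,-10.5) -> (-0.4,-5.2), length = 5.3
  seg 6: (-0.4,-5.2) -> (4.9,-5.2), length = 5.3
  seg 7: (4.9,-5.2) -> (4.9,-10.1), length = 4.9
  seg 8: (4.9,-10.1) -> (-0.3,-10.1), length = 5.2
  seg 9: (-0.3,-10.1) -> (-5.6,-10.1), length = 5.3
  seg 10: (-5.6,-10.1) -> (-5.6,-4.8), length = 5.3
  seg 11: (-5.6,-4.8) -> (-0.3,-4.8), length = 5.3
  seg 12: (-0.3,-4.8) -> (-0.3,-10.1), length = 5.3
Total = 62.6

Answer: 62.6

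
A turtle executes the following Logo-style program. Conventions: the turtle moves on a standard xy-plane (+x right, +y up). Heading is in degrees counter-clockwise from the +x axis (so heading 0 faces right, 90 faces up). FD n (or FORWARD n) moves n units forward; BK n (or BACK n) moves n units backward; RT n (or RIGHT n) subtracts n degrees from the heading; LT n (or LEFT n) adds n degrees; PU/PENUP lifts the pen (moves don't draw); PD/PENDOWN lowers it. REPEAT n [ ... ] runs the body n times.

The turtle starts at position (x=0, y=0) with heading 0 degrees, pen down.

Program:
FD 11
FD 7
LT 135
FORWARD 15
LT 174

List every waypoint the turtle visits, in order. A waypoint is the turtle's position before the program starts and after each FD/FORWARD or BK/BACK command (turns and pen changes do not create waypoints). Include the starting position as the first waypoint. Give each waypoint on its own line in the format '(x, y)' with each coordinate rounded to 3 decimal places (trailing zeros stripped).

Answer: (0, 0)
(11, 0)
(18, 0)
(7.393, 10.607)

Derivation:
Executing turtle program step by step:
Start: pos=(0,0), heading=0, pen down
FD 11: (0,0) -> (11,0) [heading=0, draw]
FD 7: (11,0) -> (18,0) [heading=0, draw]
LT 135: heading 0 -> 135
FD 15: (18,0) -> (7.393,10.607) [heading=135, draw]
LT 174: heading 135 -> 309
Final: pos=(7.393,10.607), heading=309, 3 segment(s) drawn
Waypoints (4 total):
(0, 0)
(11, 0)
(18, 0)
(7.393, 10.607)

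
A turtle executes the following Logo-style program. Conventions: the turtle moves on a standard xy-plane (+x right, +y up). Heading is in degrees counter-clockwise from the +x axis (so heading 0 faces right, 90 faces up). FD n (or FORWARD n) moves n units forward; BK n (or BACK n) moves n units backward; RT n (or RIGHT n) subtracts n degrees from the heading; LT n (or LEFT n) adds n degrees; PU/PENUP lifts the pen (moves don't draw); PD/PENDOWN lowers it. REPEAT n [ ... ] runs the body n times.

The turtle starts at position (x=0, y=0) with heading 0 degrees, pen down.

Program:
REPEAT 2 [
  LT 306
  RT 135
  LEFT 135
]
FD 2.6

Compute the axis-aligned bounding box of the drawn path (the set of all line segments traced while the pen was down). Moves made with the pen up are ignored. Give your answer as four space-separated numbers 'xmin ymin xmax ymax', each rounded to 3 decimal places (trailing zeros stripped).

Executing turtle program step by step:
Start: pos=(0,0), heading=0, pen down
REPEAT 2 [
  -- iteration 1/2 --
  LT 306: heading 0 -> 306
  RT 135: heading 306 -> 171
  LT 135: heading 171 -> 306
  -- iteration 2/2 --
  LT 306: heading 306 -> 252
  RT 135: heading 252 -> 117
  LT 135: heading 117 -> 252
]
FD 2.6: (0,0) -> (-0.803,-2.473) [heading=252, draw]
Final: pos=(-0.803,-2.473), heading=252, 1 segment(s) drawn

Segment endpoints: x in {-0.803, 0}, y in {-2.473, 0}
xmin=-0.803, ymin=-2.473, xmax=0, ymax=0

Answer: -0.803 -2.473 0 0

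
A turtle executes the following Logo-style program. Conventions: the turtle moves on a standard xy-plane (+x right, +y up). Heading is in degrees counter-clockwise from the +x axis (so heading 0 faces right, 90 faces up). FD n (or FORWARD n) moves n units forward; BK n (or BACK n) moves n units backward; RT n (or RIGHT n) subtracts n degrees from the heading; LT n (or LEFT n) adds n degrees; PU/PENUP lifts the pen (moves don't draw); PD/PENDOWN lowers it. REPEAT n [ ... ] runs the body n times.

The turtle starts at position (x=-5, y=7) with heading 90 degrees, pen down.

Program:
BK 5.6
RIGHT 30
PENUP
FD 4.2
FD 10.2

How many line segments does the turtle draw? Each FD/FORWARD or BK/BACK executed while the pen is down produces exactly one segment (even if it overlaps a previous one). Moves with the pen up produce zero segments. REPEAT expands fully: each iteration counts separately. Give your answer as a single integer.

Answer: 1

Derivation:
Executing turtle program step by step:
Start: pos=(-5,7), heading=90, pen down
BK 5.6: (-5,7) -> (-5,1.4) [heading=90, draw]
RT 30: heading 90 -> 60
PU: pen up
FD 4.2: (-5,1.4) -> (-2.9,5.037) [heading=60, move]
FD 10.2: (-2.9,5.037) -> (2.2,13.871) [heading=60, move]
Final: pos=(2.2,13.871), heading=60, 1 segment(s) drawn
Segments drawn: 1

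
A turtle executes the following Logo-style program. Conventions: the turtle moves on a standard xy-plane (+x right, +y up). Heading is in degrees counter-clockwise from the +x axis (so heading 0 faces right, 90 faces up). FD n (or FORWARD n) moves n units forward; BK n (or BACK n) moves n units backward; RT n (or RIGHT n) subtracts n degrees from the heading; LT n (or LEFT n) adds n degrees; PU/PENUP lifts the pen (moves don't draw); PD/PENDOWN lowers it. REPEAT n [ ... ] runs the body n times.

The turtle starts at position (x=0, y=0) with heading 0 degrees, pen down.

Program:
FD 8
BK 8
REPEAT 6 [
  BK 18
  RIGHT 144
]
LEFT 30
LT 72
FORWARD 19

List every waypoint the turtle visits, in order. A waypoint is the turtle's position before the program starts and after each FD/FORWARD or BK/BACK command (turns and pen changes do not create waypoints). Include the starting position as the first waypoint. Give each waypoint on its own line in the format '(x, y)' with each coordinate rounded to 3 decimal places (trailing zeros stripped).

Answer: (0, 0)
(8, 0)
(0, 0)
(-18, 0)
(-3.438, 10.58)
(-9, -6.539)
(-14.562, 10.58)
(0, 0)
(-18, 0)
(-3.88, -12.713)

Derivation:
Executing turtle program step by step:
Start: pos=(0,0), heading=0, pen down
FD 8: (0,0) -> (8,0) [heading=0, draw]
BK 8: (8,0) -> (0,0) [heading=0, draw]
REPEAT 6 [
  -- iteration 1/6 --
  BK 18: (0,0) -> (-18,0) [heading=0, draw]
  RT 144: heading 0 -> 216
  -- iteration 2/6 --
  BK 18: (-18,0) -> (-3.438,10.58) [heading=216, draw]
  RT 144: heading 216 -> 72
  -- iteration 3/6 --
  BK 18: (-3.438,10.58) -> (-9,-6.539) [heading=72, draw]
  RT 144: heading 72 -> 288
  -- iteration 4/6 --
  BK 18: (-9,-6.539) -> (-14.562,10.58) [heading=288, draw]
  RT 144: heading 288 -> 144
  -- iteration 5/6 --
  BK 18: (-14.562,10.58) -> (0,0) [heading=144, draw]
  RT 144: heading 144 -> 0
  -- iteration 6/6 --
  BK 18: (0,0) -> (-18,0) [heading=0, draw]
  RT 144: heading 0 -> 216
]
LT 30: heading 216 -> 246
LT 72: heading 246 -> 318
FD 19: (-18,0) -> (-3.88,-12.713) [heading=318, draw]
Final: pos=(-3.88,-12.713), heading=318, 9 segment(s) drawn
Waypoints (10 total):
(0, 0)
(8, 0)
(0, 0)
(-18, 0)
(-3.438, 10.58)
(-9, -6.539)
(-14.562, 10.58)
(0, 0)
(-18, 0)
(-3.88, -12.713)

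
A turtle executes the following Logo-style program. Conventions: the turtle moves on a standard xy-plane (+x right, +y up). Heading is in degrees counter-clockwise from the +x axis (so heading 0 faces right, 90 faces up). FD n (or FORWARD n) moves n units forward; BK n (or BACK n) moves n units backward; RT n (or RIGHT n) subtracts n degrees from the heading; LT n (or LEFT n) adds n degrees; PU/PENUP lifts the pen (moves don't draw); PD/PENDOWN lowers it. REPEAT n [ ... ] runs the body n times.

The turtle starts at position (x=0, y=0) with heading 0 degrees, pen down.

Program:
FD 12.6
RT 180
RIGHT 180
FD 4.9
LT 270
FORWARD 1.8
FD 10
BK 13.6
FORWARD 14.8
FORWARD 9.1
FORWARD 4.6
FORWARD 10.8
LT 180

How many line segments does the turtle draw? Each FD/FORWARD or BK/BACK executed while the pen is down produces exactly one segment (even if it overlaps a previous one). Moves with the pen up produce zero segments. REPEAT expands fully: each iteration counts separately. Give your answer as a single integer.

Answer: 9

Derivation:
Executing turtle program step by step:
Start: pos=(0,0), heading=0, pen down
FD 12.6: (0,0) -> (12.6,0) [heading=0, draw]
RT 180: heading 0 -> 180
RT 180: heading 180 -> 0
FD 4.9: (12.6,0) -> (17.5,0) [heading=0, draw]
LT 270: heading 0 -> 270
FD 1.8: (17.5,0) -> (17.5,-1.8) [heading=270, draw]
FD 10: (17.5,-1.8) -> (17.5,-11.8) [heading=270, draw]
BK 13.6: (17.5,-11.8) -> (17.5,1.8) [heading=270, draw]
FD 14.8: (17.5,1.8) -> (17.5,-13) [heading=270, draw]
FD 9.1: (17.5,-13) -> (17.5,-22.1) [heading=270, draw]
FD 4.6: (17.5,-22.1) -> (17.5,-26.7) [heading=270, draw]
FD 10.8: (17.5,-26.7) -> (17.5,-37.5) [heading=270, draw]
LT 180: heading 270 -> 90
Final: pos=(17.5,-37.5), heading=90, 9 segment(s) drawn
Segments drawn: 9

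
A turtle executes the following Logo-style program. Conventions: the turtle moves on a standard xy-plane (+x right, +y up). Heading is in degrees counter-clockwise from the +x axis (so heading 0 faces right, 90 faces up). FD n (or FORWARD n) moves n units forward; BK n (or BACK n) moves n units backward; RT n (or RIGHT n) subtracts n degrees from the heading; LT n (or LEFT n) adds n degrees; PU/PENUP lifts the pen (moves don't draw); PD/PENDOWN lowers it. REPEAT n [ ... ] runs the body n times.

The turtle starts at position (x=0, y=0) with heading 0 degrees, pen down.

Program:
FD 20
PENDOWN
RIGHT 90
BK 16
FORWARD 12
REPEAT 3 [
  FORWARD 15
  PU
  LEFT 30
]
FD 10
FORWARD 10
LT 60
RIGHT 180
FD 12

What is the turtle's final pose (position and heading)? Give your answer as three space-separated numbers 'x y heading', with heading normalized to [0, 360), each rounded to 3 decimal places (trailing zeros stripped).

Executing turtle program step by step:
Start: pos=(0,0), heading=0, pen down
FD 20: (0,0) -> (20,0) [heading=0, draw]
PD: pen down
RT 90: heading 0 -> 270
BK 16: (20,0) -> (20,16) [heading=270, draw]
FD 12: (20,16) -> (20,4) [heading=270, draw]
REPEAT 3 [
  -- iteration 1/3 --
  FD 15: (20,4) -> (20,-11) [heading=270, draw]
  PU: pen up
  LT 30: heading 270 -> 300
  -- iteration 2/3 --
  FD 15: (20,-11) -> (27.5,-23.99) [heading=300, move]
  PU: pen up
  LT 30: heading 300 -> 330
  -- iteration 3/3 --
  FD 15: (27.5,-23.99) -> (40.49,-31.49) [heading=330, move]
  PU: pen up
  LT 30: heading 330 -> 0
]
FD 10: (40.49,-31.49) -> (50.49,-31.49) [heading=0, move]
FD 10: (50.49,-31.49) -> (60.49,-31.49) [heading=0, move]
LT 60: heading 0 -> 60
RT 180: heading 60 -> 240
FD 12: (60.49,-31.49) -> (54.49,-41.883) [heading=240, move]
Final: pos=(54.49,-41.883), heading=240, 4 segment(s) drawn

Answer: 54.49 -41.883 240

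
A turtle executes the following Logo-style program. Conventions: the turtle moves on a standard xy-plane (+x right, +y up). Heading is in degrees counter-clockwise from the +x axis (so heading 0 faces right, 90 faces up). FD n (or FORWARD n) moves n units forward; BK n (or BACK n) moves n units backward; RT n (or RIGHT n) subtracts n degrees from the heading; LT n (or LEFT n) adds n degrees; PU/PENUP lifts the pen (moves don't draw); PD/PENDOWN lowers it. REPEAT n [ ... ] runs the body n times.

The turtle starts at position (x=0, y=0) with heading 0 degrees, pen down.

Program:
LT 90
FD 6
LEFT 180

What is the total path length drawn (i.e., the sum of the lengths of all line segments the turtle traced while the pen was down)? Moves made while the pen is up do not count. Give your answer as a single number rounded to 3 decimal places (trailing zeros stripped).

Executing turtle program step by step:
Start: pos=(0,0), heading=0, pen down
LT 90: heading 0 -> 90
FD 6: (0,0) -> (0,6) [heading=90, draw]
LT 180: heading 90 -> 270
Final: pos=(0,6), heading=270, 1 segment(s) drawn

Segment lengths:
  seg 1: (0,0) -> (0,6), length = 6
Total = 6

Answer: 6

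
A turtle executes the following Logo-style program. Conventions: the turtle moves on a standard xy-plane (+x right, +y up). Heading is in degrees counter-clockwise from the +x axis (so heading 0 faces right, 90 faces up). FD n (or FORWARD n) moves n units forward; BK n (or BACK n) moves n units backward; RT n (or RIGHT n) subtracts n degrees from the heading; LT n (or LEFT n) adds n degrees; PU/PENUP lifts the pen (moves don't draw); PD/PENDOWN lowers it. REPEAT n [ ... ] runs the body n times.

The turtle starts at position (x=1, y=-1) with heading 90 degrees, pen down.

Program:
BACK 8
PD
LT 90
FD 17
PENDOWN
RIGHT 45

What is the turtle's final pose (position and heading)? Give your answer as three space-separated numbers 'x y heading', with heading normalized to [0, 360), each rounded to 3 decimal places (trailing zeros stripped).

Executing turtle program step by step:
Start: pos=(1,-1), heading=90, pen down
BK 8: (1,-1) -> (1,-9) [heading=90, draw]
PD: pen down
LT 90: heading 90 -> 180
FD 17: (1,-9) -> (-16,-9) [heading=180, draw]
PD: pen down
RT 45: heading 180 -> 135
Final: pos=(-16,-9), heading=135, 2 segment(s) drawn

Answer: -16 -9 135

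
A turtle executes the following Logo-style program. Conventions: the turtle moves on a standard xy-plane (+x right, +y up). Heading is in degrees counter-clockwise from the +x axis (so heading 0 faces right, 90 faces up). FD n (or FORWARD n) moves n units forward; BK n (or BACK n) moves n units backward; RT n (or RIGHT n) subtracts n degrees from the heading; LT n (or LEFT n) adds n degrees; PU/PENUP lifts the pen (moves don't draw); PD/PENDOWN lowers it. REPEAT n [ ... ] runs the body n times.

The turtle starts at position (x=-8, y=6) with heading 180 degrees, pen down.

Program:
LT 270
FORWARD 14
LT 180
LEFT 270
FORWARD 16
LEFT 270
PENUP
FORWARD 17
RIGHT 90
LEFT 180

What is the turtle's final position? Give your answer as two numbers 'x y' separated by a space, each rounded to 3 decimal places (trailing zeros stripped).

Answer: -24 37

Derivation:
Executing turtle program step by step:
Start: pos=(-8,6), heading=180, pen down
LT 270: heading 180 -> 90
FD 14: (-8,6) -> (-8,20) [heading=90, draw]
LT 180: heading 90 -> 270
LT 270: heading 270 -> 180
FD 16: (-8,20) -> (-24,20) [heading=180, draw]
LT 270: heading 180 -> 90
PU: pen up
FD 17: (-24,20) -> (-24,37) [heading=90, move]
RT 90: heading 90 -> 0
LT 180: heading 0 -> 180
Final: pos=(-24,37), heading=180, 2 segment(s) drawn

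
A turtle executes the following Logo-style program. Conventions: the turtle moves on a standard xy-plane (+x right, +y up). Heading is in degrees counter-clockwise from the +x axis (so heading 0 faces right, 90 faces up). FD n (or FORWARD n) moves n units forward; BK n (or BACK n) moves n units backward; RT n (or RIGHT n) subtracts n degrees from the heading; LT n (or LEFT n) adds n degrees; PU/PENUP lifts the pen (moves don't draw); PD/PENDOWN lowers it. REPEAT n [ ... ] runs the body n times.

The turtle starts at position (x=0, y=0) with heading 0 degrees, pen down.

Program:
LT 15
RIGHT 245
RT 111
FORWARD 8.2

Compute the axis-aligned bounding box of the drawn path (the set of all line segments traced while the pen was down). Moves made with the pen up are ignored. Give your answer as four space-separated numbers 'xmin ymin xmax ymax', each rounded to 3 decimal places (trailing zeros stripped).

Executing turtle program step by step:
Start: pos=(0,0), heading=0, pen down
LT 15: heading 0 -> 15
RT 245: heading 15 -> 130
RT 111: heading 130 -> 19
FD 8.2: (0,0) -> (7.753,2.67) [heading=19, draw]
Final: pos=(7.753,2.67), heading=19, 1 segment(s) drawn

Segment endpoints: x in {0, 7.753}, y in {0, 2.67}
xmin=0, ymin=0, xmax=7.753, ymax=2.67

Answer: 0 0 7.753 2.67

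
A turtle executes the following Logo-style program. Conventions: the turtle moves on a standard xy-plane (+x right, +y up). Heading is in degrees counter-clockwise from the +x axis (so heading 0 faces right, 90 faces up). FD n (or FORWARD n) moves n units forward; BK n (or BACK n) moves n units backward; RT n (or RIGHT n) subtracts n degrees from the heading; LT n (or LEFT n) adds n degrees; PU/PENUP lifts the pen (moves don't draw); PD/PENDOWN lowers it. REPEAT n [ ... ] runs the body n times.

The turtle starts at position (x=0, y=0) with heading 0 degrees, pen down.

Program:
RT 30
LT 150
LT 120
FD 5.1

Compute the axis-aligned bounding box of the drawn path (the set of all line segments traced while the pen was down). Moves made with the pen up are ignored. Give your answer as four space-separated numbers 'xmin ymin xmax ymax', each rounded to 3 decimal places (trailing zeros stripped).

Executing turtle program step by step:
Start: pos=(0,0), heading=0, pen down
RT 30: heading 0 -> 330
LT 150: heading 330 -> 120
LT 120: heading 120 -> 240
FD 5.1: (0,0) -> (-2.55,-4.417) [heading=240, draw]
Final: pos=(-2.55,-4.417), heading=240, 1 segment(s) drawn

Segment endpoints: x in {-2.55, 0}, y in {-4.417, 0}
xmin=-2.55, ymin=-4.417, xmax=0, ymax=0

Answer: -2.55 -4.417 0 0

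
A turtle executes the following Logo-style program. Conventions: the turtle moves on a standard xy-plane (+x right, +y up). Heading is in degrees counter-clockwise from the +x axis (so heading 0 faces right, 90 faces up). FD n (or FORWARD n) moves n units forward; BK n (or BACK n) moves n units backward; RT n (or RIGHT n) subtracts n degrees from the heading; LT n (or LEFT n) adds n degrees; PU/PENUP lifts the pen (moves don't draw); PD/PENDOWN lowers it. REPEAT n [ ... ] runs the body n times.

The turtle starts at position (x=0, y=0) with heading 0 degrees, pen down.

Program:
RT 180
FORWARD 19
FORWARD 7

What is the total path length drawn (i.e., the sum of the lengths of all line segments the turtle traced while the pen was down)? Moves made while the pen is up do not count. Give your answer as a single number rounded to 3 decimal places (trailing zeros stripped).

Answer: 26

Derivation:
Executing turtle program step by step:
Start: pos=(0,0), heading=0, pen down
RT 180: heading 0 -> 180
FD 19: (0,0) -> (-19,0) [heading=180, draw]
FD 7: (-19,0) -> (-26,0) [heading=180, draw]
Final: pos=(-26,0), heading=180, 2 segment(s) drawn

Segment lengths:
  seg 1: (0,0) -> (-19,0), length = 19
  seg 2: (-19,0) -> (-26,0), length = 7
Total = 26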